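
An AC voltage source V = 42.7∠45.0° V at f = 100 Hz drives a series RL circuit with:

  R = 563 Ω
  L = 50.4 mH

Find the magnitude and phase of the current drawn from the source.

Step 1 — Angular frequency: ω = 2π·f = 2π·100 = 628.3 rad/s.
Step 2 — Component impedances:
  R: Z = R = 563 Ω
  L: Z = jωL = j·628.3·0.0504 = 0 + j31.67 Ω
Step 3 — Series combination: Z_total = R + L = 563 + j31.67 Ω = 563.9∠3.2° Ω.
Step 4 — Source phasor: V = 42.7∠45.0° V = 30.19 + j30.19 V.
Step 5 — Ohm's law: I = V / Z_total = (30.19 + j30.19) / (563 + j31.67) = 0.05647 + j0.05045 A.
Step 6 — Convert to polar: |I| = 0.07572 A, ∠I = 41.8°.

I = 0.07572∠41.8° A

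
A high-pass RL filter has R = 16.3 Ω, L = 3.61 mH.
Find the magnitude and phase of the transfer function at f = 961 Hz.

Step 1 — Angular frequency: ω = 2π·961 = 6038 rad/s.
Step 2 — Transfer function: H(jω) = jωL/(R + jωL).
Step 3 — Numerator jωL = j·21.8; denominator R + jωL = 16.3 + j21.8.
Step 4 — H = 0.6414 + j0.4796.
Step 5 — Magnitude: |H| = 0.8009 (-1.9 dB); phase: φ = 36.8°.

|H| = 0.8009 (-1.9 dB), φ = 36.8°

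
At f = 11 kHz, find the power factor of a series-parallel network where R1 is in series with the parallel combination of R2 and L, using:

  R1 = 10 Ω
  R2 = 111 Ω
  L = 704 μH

Step 1 — Angular frequency: ω = 2π·f = 2π·1.1e+04 = 6.912e+04 rad/s.
Step 2 — Component impedances:
  R1: Z = R = 10 Ω
  R2: Z = R = 111 Ω
  L: Z = jωL = j·6.912e+04·0.000704 = 0 + j48.66 Ω
Step 3 — Parallel branch: R2 || L = 1/(1/R2 + 1/L) = 17.89 + j40.81 Ω.
Step 4 — Series with R1: Z_total = R1 + (R2 || L) = 27.89 + j40.81 Ω = 49.43∠55.7° Ω.
Step 5 — Power factor: PF = cos(φ) = Re(Z)/|Z| = 27.89/49.43 = 0.5642.
Step 6 — Type: Im(Z) = 40.81 ⇒ lagging (phase φ = 55.7°).

PF = 0.5642 (lagging, φ = 55.7°)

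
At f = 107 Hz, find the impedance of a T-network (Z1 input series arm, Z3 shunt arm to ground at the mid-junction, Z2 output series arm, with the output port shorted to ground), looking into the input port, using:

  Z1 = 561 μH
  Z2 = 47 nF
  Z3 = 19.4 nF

Step 1 — Angular frequency: ω = 2π·f = 2π·107 = 672.3 rad/s.
Step 2 — Component impedances:
  Z1: Z = jωL = j·672.3·0.000561 = 0 + j0.3772 Ω
  Z2: Z = 1/(jωC) = -j/(ω·C) = 0 - j3.165e+04 Ω
  Z3: Z = 1/(jωC) = -j/(ω·C) = 0 - j7.667e+04 Ω
Step 3 — With the output port shorted to ground, the output series arm Z2 runs from the junction to ground; the shunt arm Z3 also runs from the junction to ground. They appear in parallel: Z3 || Z2 = 0 - j2.24e+04 Ω.
Step 4 — Series with input arm Z1: Z_in = Z1 + (Z3 || Z2) = 0 - j2.24e+04 Ω = 2.24e+04∠-90.0° Ω.

Z = 0 - j2.24e+04 Ω = 2.24e+04∠-90.0° Ω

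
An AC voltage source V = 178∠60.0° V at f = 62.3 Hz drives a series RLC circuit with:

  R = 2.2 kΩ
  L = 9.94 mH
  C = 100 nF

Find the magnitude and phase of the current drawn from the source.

Step 1 — Angular frequency: ω = 2π·f = 2π·62.3 = 391.4 rad/s.
Step 2 — Component impedances:
  R: Z = R = 2200 Ω
  L: Z = jωL = j·391.4·0.00994 = 0 + j3.891 Ω
  C: Z = 1/(jωC) = -j/(ω·C) = 0 - j2.555e+04 Ω
Step 3 — Series combination: Z_total = R + L + C = 2200 - j2.554e+04 Ω = 2.564e+04∠-85.1° Ω.
Step 4 — Source phasor: V = 178∠60.0° V = 89 + j154.2 V.
Step 5 — Ohm's law: I = V / Z_total = (89 + j154.2) / (2200 - j2.554e+04) = -0.005693 + j0.003975 A.
Step 6 — Convert to polar: |I| = 0.006943 A, ∠I = 145.1°.

I = 0.006943∠145.1° A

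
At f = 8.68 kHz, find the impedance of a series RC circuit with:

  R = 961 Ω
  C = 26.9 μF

Step 1 — Angular frequency: ω = 2π·f = 2π·8680 = 5.454e+04 rad/s.
Step 2 — Component impedances:
  R: Z = R = 961 Ω
  C: Z = 1/(jωC) = -j/(ω·C) = 0 - j0.6816 Ω
Step 3 — Series combination: Z_total = R + C = 961 - j0.6816 Ω = 961∠-0.0° Ω.

Z = 961 - j0.6816 Ω = 961∠-0.0° Ω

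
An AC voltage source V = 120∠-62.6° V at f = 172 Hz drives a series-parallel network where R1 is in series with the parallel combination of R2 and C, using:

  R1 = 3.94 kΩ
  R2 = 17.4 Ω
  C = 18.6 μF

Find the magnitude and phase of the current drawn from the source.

Step 1 — Angular frequency: ω = 2π·f = 2π·172 = 1081 rad/s.
Step 2 — Component impedances:
  R1: Z = R = 3940 Ω
  R2: Z = R = 17.4 Ω
  C: Z = 1/(jωC) = -j/(ω·C) = 0 - j49.75 Ω
Step 3 — Parallel branch: R2 || C = 1/(1/R2 + 1/C) = 15.5 - j5.422 Ω.
Step 4 — Series with R1: Z_total = R1 + (R2 || C) = 3956 - j5.422 Ω = 3956∠-0.1° Ω.
Step 5 — Source phasor: V = 120∠-62.6° V = 55.22 - j106.5 V.
Step 6 — Ohm's law: I = V / Z_total = (55.22 - j106.5) / (3956 - j5.422) = 0.014 - j0.02691 A.
Step 7 — Convert to polar: |I| = 0.03034 A, ∠I = -62.5°.

I = 0.03034∠-62.5° A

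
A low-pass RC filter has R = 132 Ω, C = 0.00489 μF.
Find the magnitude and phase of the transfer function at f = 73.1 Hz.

Step 1 — Angular frequency: ω = 2π·73.1 = 459.3 rad/s.
Step 2 — Transfer function: H(jω) = 1/(1 + jωRC).
Step 3 — Denominator: 1 + jωRC = 1 + j·459.3·132·4.89e-09 = 1 + j0.0002965.
Step 4 — H = 1 - j0.0002965.
Step 5 — Magnitude: |H| = 1 (-0.0 dB); phase: φ = -0.0°.

|H| = 1 (-0.0 dB), φ = -0.0°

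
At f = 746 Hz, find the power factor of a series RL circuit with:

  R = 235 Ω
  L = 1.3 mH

Step 1 — Angular frequency: ω = 2π·f = 2π·746 = 4687 rad/s.
Step 2 — Component impedances:
  R: Z = R = 235 Ω
  L: Z = jωL = j·4687·0.0013 = 0 + j6.093 Ω
Step 3 — Series combination: Z_total = R + L = 235 + j6.093 Ω = 235.1∠1.5° Ω.
Step 4 — Power factor: PF = cos(φ) = Re(Z)/|Z| = 235/235.08 = 0.9997.
Step 5 — Type: Im(Z) = 6.093 ⇒ lagging (phase φ = 1.5°).

PF = 0.9997 (lagging, φ = 1.5°)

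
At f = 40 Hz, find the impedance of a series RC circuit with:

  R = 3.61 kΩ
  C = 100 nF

Step 1 — Angular frequency: ω = 2π·f = 2π·40 = 251.3 rad/s.
Step 2 — Component impedances:
  R: Z = R = 3610 Ω
  C: Z = 1/(jωC) = -j/(ω·C) = 0 - j3.979e+04 Ω
Step 3 — Series combination: Z_total = R + C = 3610 - j3.979e+04 Ω = 3.995e+04∠-84.8° Ω.

Z = 3610 - j3.979e+04 Ω = 3.995e+04∠-84.8° Ω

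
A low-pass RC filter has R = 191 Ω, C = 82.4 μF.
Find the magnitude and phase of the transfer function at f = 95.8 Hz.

Step 1 — Angular frequency: ω = 2π·95.8 = 601.9 rad/s.
Step 2 — Transfer function: H(jω) = 1/(1 + jωRC).
Step 3 — Denominator: 1 + jωRC = 1 + j·601.9·191·8.24e-05 = 1 + j9.473.
Step 4 — H = 0.01102 - j0.1044.
Step 5 — Magnitude: |H| = 0.105 (-19.6 dB); phase: φ = -84.0°.

|H| = 0.105 (-19.6 dB), φ = -84.0°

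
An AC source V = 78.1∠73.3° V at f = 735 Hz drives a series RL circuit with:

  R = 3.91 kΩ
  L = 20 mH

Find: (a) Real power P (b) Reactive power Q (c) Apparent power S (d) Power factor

Step 1 — Angular frequency: ω = 2π·f = 2π·735 = 4618 rad/s.
Step 2 — Component impedances:
  R: Z = R = 3910 Ω
  L: Z = jωL = j·4618·0.02 = 0 + j92.36 Ω
Step 3 — Series combination: Z_total = R + L = 3910 + j92.36 Ω = 3911∠1.4° Ω.
Step 4 — Source phasor: V = 78.1∠73.3° V = 22.44 + j74.81 V.
Step 5 — Current: I = V / Z = 0.006188 + j0.01899 A = 0.01997∠71.9° A.
Step 6 — Complex power: S = V·I* = 1.559 + j0.03683 VA.
Step 7 — Real power: P = Re(S) = 1.559 W.
Step 8 — Reactive power: Q = Im(S) = 0.03683 VAR.
Step 9 — Apparent power: |S| = 1.56 VA.
Step 10 — Power factor: PF = P/|S| = 0.9997 (lagging).

(a) P = 1.559 W  (b) Q = 0.03683 VAR  (c) S = 1.56 VA  (d) PF = 0.9997 (lagging)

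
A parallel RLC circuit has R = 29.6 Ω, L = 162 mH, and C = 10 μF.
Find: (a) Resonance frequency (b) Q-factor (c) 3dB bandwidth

Step 1 — Resonance: ω₀ = 1/√(LC) = 1/√(0.162·1e-05) = 785.7 rad/s.
Step 2 — f₀ = ω₀/(2π) = 125 Hz.
Step 3 — Parallel Q: Q = R/(ω₀L) = 29.6/(785.7·0.162) = 0.2326.
Step 4 — Bandwidth: Δω = ω₀/Q = 3378 rad/s; BW = Δω/(2π) = 537.7 Hz.

(a) f₀ = 125 Hz  (b) Q = 0.2326  (c) BW = 537.7 Hz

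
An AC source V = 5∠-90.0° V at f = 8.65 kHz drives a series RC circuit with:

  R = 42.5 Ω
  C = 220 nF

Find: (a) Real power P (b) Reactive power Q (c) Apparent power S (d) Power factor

Step 1 — Angular frequency: ω = 2π·f = 2π·8650 = 5.435e+04 rad/s.
Step 2 — Component impedances:
  R: Z = R = 42.5 Ω
  C: Z = 1/(jωC) = -j/(ω·C) = 0 - j83.63 Ω
Step 3 — Series combination: Z_total = R + C = 42.5 - j83.63 Ω = 93.81∠-63.1° Ω.
Step 4 — Source phasor: V = 5∠-90.0° V = 0 - j5 V.
Step 5 — Current: I = V / Z = 0.04751 - j0.02415 A = 0.0533∠-26.9° A.
Step 6 — Complex power: S = V·I* = 0.1207 - j0.2376 VA.
Step 7 — Real power: P = Re(S) = 0.1207 W.
Step 8 — Reactive power: Q = Im(S) = -0.2376 VAR.
Step 9 — Apparent power: |S| = 0.2665 VA.
Step 10 — Power factor: PF = P/|S| = 0.453 (leading).

(a) P = 0.1207 W  (b) Q = -0.2376 VAR  (c) S = 0.2665 VA  (d) PF = 0.453 (leading)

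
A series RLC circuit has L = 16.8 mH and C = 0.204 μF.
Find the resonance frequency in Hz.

Step 1 — Resonance condition Im(Z)=0 gives ω₀ = 1/√(LC).
Step 2 — ω₀ = 1/√(0.0168·2.04e-07) = 1.708e+04 rad/s.
Step 3 — f₀ = ω₀/(2π) = 2719 Hz.

f₀ = 2719 Hz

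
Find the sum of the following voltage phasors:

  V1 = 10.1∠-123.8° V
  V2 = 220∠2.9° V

Step 1 — Convert each phasor to rectangular form:
  V1 = 10.1·(cos(-123.8°) + j·sin(-123.8°)) = -5.619 - j8.393 V
  V2 = 220·(cos(2.9°) + j·sin(2.9°)) = 219.7 + j11.13 V
Step 2 — Sum components: V_total = 214.1 + j2.738 V.
Step 3 — Convert to polar: |V_total| = 214.1 V, ∠V_total = 0.7°.

V_total = 214.1∠0.7° V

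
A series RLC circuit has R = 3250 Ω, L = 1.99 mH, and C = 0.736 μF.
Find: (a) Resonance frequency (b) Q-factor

Step 1 — Resonance condition Im(Z)=0 gives ω₀ = 1/√(LC).
Step 2 — ω₀ = 1/√(0.00199·7.36e-07) = 2.613e+04 rad/s.
Step 3 — f₀ = ω₀/(2π) = 4159 Hz.
Step 4 — Series Q: Q = ω₀L/R = 2.613e+04·0.00199/3250 = 0.016.

(a) f₀ = 4159 Hz  (b) Q = 0.016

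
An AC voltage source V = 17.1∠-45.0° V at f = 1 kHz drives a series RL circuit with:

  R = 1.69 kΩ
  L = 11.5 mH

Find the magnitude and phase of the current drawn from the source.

Step 1 — Angular frequency: ω = 2π·f = 2π·1000 = 6283 rad/s.
Step 2 — Component impedances:
  R: Z = R = 1690 Ω
  L: Z = jωL = j·6283·0.0115 = 0 + j72.26 Ω
Step 3 — Series combination: Z_total = R + L = 1690 + j72.26 Ω = 1692∠2.4° Ω.
Step 4 — Source phasor: V = 17.1∠-45.0° V = 12.09 - j12.09 V.
Step 5 — Ohm's law: I = V / Z_total = (12.09 - j12.09) / (1690 + j72.26) = 0.006836 - j0.007447 A.
Step 6 — Convert to polar: |I| = 0.01011 A, ∠I = -47.4°.

I = 0.01011∠-47.4° A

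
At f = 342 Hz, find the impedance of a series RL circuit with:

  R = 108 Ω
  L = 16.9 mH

Step 1 — Angular frequency: ω = 2π·f = 2π·342 = 2149 rad/s.
Step 2 — Component impedances:
  R: Z = R = 108 Ω
  L: Z = jωL = j·2149·0.0169 = 0 + j36.32 Ω
Step 3 — Series combination: Z_total = R + L = 108 + j36.32 Ω = 113.9∠18.6° Ω.

Z = 108 + j36.32 Ω = 113.9∠18.6° Ω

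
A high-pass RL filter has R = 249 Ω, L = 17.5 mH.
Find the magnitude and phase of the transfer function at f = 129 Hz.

Step 1 — Angular frequency: ω = 2π·129 = 810.5 rad/s.
Step 2 — Transfer function: H(jω) = jωL/(R + jωL).
Step 3 — Numerator jωL = j·14.18; denominator R + jωL = 249 + j14.18.
Step 4 — H = 0.003235 + j0.05678.
Step 5 — Magnitude: |H| = 0.05687 (-24.9 dB); phase: φ = 86.7°.

|H| = 0.05687 (-24.9 dB), φ = 86.7°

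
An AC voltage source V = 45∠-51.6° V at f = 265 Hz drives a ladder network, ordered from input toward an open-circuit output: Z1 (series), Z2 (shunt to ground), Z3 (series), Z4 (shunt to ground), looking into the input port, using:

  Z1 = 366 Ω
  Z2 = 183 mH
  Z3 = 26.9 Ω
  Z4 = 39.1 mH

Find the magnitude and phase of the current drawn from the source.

Step 1 — Angular frequency: ω = 2π·f = 2π·265 = 1665 rad/s.
Step 2 — Component impedances:
  Z1: Z = R = 366 Ω
  Z2: Z = jωL = j·1665·0.183 = 0 + j304.7 Ω
  Z3: Z = R = 26.9 Ω
  Z4: Z = jωL = j·1665·0.0391 = 0 + j65.1 Ω
Step 3 — Ladder network (open output): work backward from the far end, alternating series and parallel combinations. Z_in = 384.2 + j54.96 Ω = 388.1∠8.1° Ω.
Step 4 — Source phasor: V = 45∠-51.6° V = 27.95 - j35.27 V.
Step 5 — Ohm's law: I = V / Z_total = (27.95 - j35.27) / (384.2 + j54.96) = 0.05843 - j0.1002 A.
Step 6 — Convert to polar: |I| = 0.116 A, ∠I = -59.7°.

I = 0.116∠-59.7° A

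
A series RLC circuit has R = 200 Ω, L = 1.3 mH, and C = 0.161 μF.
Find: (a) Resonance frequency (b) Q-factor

Step 1 — Resonance condition Im(Z)=0 gives ω₀ = 1/√(LC).
Step 2 — ω₀ = 1/√(0.0013·1.61e-07) = 6.912e+04 rad/s.
Step 3 — f₀ = ω₀/(2π) = 1.1e+04 Hz.
Step 4 — Series Q: Q = ω₀L/R = 6.912e+04·0.0013/200 = 0.4493.

(a) f₀ = 1.1e+04 Hz  (b) Q = 0.4493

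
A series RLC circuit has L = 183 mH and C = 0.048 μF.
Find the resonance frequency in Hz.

Step 1 — Resonance condition Im(Z)=0 gives ω₀ = 1/√(LC).
Step 2 — ω₀ = 1/√(0.183·4.8e-08) = 1.067e+04 rad/s.
Step 3 — f₀ = ω₀/(2π) = 1698 Hz.

f₀ = 1698 Hz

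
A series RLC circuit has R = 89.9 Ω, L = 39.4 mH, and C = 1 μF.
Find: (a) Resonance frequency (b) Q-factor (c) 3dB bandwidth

Step 1 — Resonance: ω₀ = 1/√(LC) = 1/√(0.0394·1e-06) = 5038 rad/s.
Step 2 — f₀ = ω₀/(2π) = 801.8 Hz.
Step 3 — Series Q: Q = ω₀L/R = 5038·0.0394/89.9 = 2.208.
Step 4 — Bandwidth: Δω = ω₀/Q = 2282 rad/s; BW = Δω/(2π) = 363.1 Hz.

(a) f₀ = 801.8 Hz  (b) Q = 2.208  (c) BW = 363.1 Hz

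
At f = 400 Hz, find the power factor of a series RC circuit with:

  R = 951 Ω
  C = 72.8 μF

Step 1 — Angular frequency: ω = 2π·f = 2π·400 = 2513 rad/s.
Step 2 — Component impedances:
  R: Z = R = 951 Ω
  C: Z = 1/(jωC) = -j/(ω·C) = 0 - j5.465 Ω
Step 3 — Series combination: Z_total = R + C = 951 - j5.465 Ω = 951∠-0.3° Ω.
Step 4 — Power factor: PF = cos(φ) = Re(Z)/|Z| = 951/951 = 1.
Step 5 — Type: Im(Z) = -5.465 ⇒ leading (phase φ = -0.3°).

PF = 1 (leading, φ = -0.3°)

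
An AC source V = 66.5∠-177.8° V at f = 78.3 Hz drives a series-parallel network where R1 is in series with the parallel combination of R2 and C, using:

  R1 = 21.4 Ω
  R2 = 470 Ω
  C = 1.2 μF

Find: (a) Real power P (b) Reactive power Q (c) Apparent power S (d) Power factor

Step 1 — Angular frequency: ω = 2π·f = 2π·78.3 = 492 rad/s.
Step 2 — Component impedances:
  R1: Z = R = 21.4 Ω
  R2: Z = R = 470 Ω
  C: Z = 1/(jωC) = -j/(ω·C) = 0 - j1694 Ω
Step 3 — Parallel branch: R2 || C = 1/(1/R2 + 1/C) = 436.4 - j121.1 Ω.
Step 4 — Series with R1: Z_total = R1 + (R2 || C) = 457.8 - j121.1 Ω = 473.5∠-14.8° Ω.
Step 5 — Source phasor: V = 66.5∠-177.8° V = -66.45 - j2.553 V.
Step 6 — Current: I = V / Z = -0.1343 - j0.04109 A = 0.1404∠-163.0° A.
Step 7 — Complex power: S = V·I* = 9.028 - j2.388 VA.
Step 8 — Real power: P = Re(S) = 9.028 W.
Step 9 — Reactive power: Q = Im(S) = -2.388 VAR.
Step 10 — Apparent power: |S| = 9.339 VA.
Step 11 — Power factor: PF = P/|S| = 0.9668 (leading).

(a) P = 9.028 W  (b) Q = -2.388 VAR  (c) S = 9.339 VA  (d) PF = 0.9668 (leading)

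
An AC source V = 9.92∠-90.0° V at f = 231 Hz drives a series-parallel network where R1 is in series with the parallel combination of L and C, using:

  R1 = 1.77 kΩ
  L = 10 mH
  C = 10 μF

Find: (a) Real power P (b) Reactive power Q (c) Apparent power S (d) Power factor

Step 1 — Angular frequency: ω = 2π·f = 2π·231 = 1451 rad/s.
Step 2 — Component impedances:
  R1: Z = R = 1770 Ω
  L: Z = jωL = j·1451·0.01 = 0 + j14.51 Ω
  C: Z = 1/(jωC) = -j/(ω·C) = 0 - j68.9 Ω
Step 3 — Parallel branch: L || C = 1/(1/L + 1/C) = 0 + j18.39 Ω.
Step 4 — Series with R1: Z_total = R1 + (L || C) = 1770 + j18.39 Ω = 1770∠0.6° Ω.
Step 5 — Source phasor: V = 9.92∠-90.0° V = 0 - j9.92 V.
Step 6 — Current: I = V / Z = -5.822e-05 - j0.005604 A = 0.005604∠-90.6° A.
Step 7 — Complex power: S = V·I* = 0.05559 + j0.0005775 VA.
Step 8 — Real power: P = Re(S) = 0.05559 W.
Step 9 — Reactive power: Q = Im(S) = 0.0005775 VAR.
Step 10 — Apparent power: |S| = 0.05559 VA.
Step 11 — Power factor: PF = P/|S| = 0.9999 (lagging).

(a) P = 0.05559 W  (b) Q = 0.0005775 VAR  (c) S = 0.05559 VA  (d) PF = 0.9999 (lagging)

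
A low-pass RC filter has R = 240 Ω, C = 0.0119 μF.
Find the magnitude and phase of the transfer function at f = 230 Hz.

Step 1 — Angular frequency: ω = 2π·230 = 1445 rad/s.
Step 2 — Transfer function: H(jω) = 1/(1 + jωRC).
Step 3 — Denominator: 1 + jωRC = 1 + j·1445·240·1.19e-08 = 1 + j0.004127.
Step 4 — H = 1 - j0.004127.
Step 5 — Magnitude: |H| = 1 (-0.0 dB); phase: φ = -0.2°.

|H| = 1 (-0.0 dB), φ = -0.2°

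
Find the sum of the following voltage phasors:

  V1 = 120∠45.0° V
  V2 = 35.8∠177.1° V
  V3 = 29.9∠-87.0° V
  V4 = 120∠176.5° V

Step 1 — Convert each phasor to rectangular form:
  V1 = 120·(cos(45.0°) + j·sin(45.0°)) = 84.85 + j84.85 V
  V2 = 35.8·(cos(177.1°) + j·sin(177.1°)) = -35.75 + j1.811 V
  V3 = 29.9·(cos(-87.0°) + j·sin(-87.0°)) = 1.565 - j29.86 V
  V4 = 120·(cos(176.5°) + j·sin(176.5°)) = -119.8 + j7.326 V
Step 2 — Sum components: V_total = -69.11 + j64.13 V.
Step 3 — Convert to polar: |V_total| = 94.28 V, ∠V_total = 137.1°.

V_total = 94.28∠137.1° V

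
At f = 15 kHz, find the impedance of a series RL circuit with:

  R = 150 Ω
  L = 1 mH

Step 1 — Angular frequency: ω = 2π·f = 2π·1.5e+04 = 9.425e+04 rad/s.
Step 2 — Component impedances:
  R: Z = R = 150 Ω
  L: Z = jωL = j·9.425e+04·0.001 = 0 + j94.25 Ω
Step 3 — Series combination: Z_total = R + L = 150 + j94.25 Ω = 177.2∠32.1° Ω.

Z = 150 + j94.25 Ω = 177.2∠32.1° Ω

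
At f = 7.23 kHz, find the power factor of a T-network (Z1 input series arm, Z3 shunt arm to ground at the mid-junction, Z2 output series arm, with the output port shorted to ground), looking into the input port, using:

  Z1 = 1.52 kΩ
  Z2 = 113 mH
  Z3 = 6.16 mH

Step 1 — Angular frequency: ω = 2π·f = 2π·7230 = 4.543e+04 rad/s.
Step 2 — Component impedances:
  Z1: Z = R = 1520 Ω
  Z2: Z = jωL = j·4.543e+04·0.113 = 0 + j5133 Ω
  Z3: Z = jωL = j·4.543e+04·0.00616 = 0 + j279.8 Ω
Step 3 — With the output port shorted to ground, the output series arm Z2 runs from the junction to ground; the shunt arm Z3 also runs from the junction to ground. They appear in parallel: Z3 || Z2 = 0 + j265.4 Ω.
Step 4 — Series with input arm Z1: Z_in = Z1 + (Z3 || Z2) = 1520 + j265.4 Ω = 1543∠9.9° Ω.
Step 5 — Power factor: PF = cos(φ) = Re(Z)/|Z| = 1520/1543 = 0.9851.
Step 6 — Type: Im(Z) = 265.4 ⇒ lagging (phase φ = 9.9°).

PF = 0.9851 (lagging, φ = 9.9°)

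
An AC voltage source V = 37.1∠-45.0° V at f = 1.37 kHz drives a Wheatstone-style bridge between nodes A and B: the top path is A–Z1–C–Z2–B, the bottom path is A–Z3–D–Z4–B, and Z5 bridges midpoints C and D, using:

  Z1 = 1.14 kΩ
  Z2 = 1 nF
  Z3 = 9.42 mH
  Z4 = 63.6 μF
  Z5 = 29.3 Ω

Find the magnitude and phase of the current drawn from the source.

Step 1 — Angular frequency: ω = 2π·f = 2π·1370 = 8608 rad/s.
Step 2 — Component impedances:
  Z1: Z = R = 1140 Ω
  Z2: Z = 1/(jωC) = -j/(ω·C) = 0 - j1.162e+05 Ω
  Z3: Z = jωL = j·8608·0.00942 = 0 + j81.09 Ω
  Z4: Z = 1/(jωC) = -j/(ω·C) = 0 - j1.827 Ω
  Z5: Z = R = 29.3 Ω
Step 3 — Bridge requires nodal analysis (the Z5 bridge couples midpoints C and D, so the two paths cannot be reduced to a simple series/parallel combination). Setting node B to ground and injecting 1 A at node A, the 3-node admittance system at A, C, D solves to V_A = Z_AB = 5.596 + j78.87 Ω = 79.07∠85.9° Ω.
Step 4 — Source phasor: V = 37.1∠-45.0° V = 26.23 - j26.23 V.
Step 5 — Ohm's law: I = V / Z_total = (26.23 - j26.23) / (5.596 + j78.87) = -0.3075 - j0.3544 A.
Step 6 — Convert to polar: |I| = 0.4692 A, ∠I = -130.9°.

I = 0.4692∠-130.9° A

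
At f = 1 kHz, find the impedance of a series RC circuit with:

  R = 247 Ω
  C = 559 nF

Step 1 — Angular frequency: ω = 2π·f = 2π·1000 = 6283 rad/s.
Step 2 — Component impedances:
  R: Z = R = 247 Ω
  C: Z = 1/(jωC) = -j/(ω·C) = 0 - j284.7 Ω
Step 3 — Series combination: Z_total = R + C = 247 - j284.7 Ω = 376.9∠-49.1° Ω.

Z = 247 - j284.7 Ω = 376.9∠-49.1° Ω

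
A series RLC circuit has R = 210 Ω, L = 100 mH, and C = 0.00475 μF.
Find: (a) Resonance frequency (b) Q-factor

Step 1 — Resonance condition Im(Z)=0 gives ω₀ = 1/√(LC).
Step 2 — ω₀ = 1/√(0.1·4.75e-09) = 4.588e+04 rad/s.
Step 3 — f₀ = ω₀/(2π) = 7303 Hz.
Step 4 — Series Q: Q = ω₀L/R = 4.588e+04·0.1/210 = 21.85.

(a) f₀ = 7303 Hz  (b) Q = 21.85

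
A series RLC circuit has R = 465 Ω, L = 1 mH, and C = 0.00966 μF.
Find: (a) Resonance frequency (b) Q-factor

Step 1 — Resonance condition Im(Z)=0 gives ω₀ = 1/√(LC).
Step 2 — ω₀ = 1/√(0.001·9.66e-09) = 3.217e+05 rad/s.
Step 3 — f₀ = ω₀/(2π) = 5.121e+04 Hz.
Step 4 — Series Q: Q = ω₀L/R = 3.217e+05·0.001/465 = 0.6919.

(a) f₀ = 5.121e+04 Hz  (b) Q = 0.6919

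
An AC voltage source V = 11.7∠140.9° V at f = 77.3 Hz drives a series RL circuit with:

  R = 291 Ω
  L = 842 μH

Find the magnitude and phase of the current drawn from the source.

Step 1 — Angular frequency: ω = 2π·f = 2π·77.3 = 485.7 rad/s.
Step 2 — Component impedances:
  R: Z = R = 291 Ω
  L: Z = jωL = j·485.7·0.000842 = 0 + j0.409 Ω
Step 3 — Series combination: Z_total = R + L = 291 + j0.409 Ω = 291∠0.1° Ω.
Step 4 — Source phasor: V = 11.7∠140.9° V = -9.08 + j7.379 V.
Step 5 — Ohm's law: I = V / Z_total = (-9.08 + j7.379) / (291 + j0.409) = -0.03117 + j0.0254 A.
Step 6 — Convert to polar: |I| = 0.04021 A, ∠I = 140.8°.

I = 0.04021∠140.8° A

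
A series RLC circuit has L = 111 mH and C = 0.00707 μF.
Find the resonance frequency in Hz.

Step 1 — Resonance condition Im(Z)=0 gives ω₀ = 1/√(LC).
Step 2 — ω₀ = 1/√(0.111·7.07e-09) = 3.57e+04 rad/s.
Step 3 — f₀ = ω₀/(2π) = 5681 Hz.

f₀ = 5681 Hz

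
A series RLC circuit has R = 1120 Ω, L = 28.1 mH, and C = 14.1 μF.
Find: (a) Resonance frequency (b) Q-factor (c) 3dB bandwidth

Step 1 — Resonance condition Im(Z)=0 gives ω₀ = 1/√(LC).
Step 2 — ω₀ = 1/√(0.0281·1.41e-05) = 1589 rad/s.
Step 3 — f₀ = ω₀/(2π) = 252.8 Hz.
Step 4 — Series Q: Q = ω₀L/R = 1589·0.0281/1120 = 0.03986.
Step 5 — 3dB bandwidth: Δω = ω₀/Q = 3.986e+04 rad/s; BW = Δω/(2π) = 6344 Hz.

(a) f₀ = 252.8 Hz  (b) Q = 0.03986  (c) BW = 6344 Hz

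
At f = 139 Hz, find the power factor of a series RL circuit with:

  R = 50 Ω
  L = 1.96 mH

Step 1 — Angular frequency: ω = 2π·f = 2π·139 = 873.4 rad/s.
Step 2 — Component impedances:
  R: Z = R = 50 Ω
  L: Z = jωL = j·873.4·0.00196 = 0 + j1.712 Ω
Step 3 — Series combination: Z_total = R + L = 50 + j1.712 Ω = 50.03∠2.0° Ω.
Step 4 — Power factor: PF = cos(φ) = Re(Z)/|Z| = 50/50.03 = 0.9994.
Step 5 — Type: Im(Z) = 1.712 ⇒ lagging (phase φ = 2.0°).

PF = 0.9994 (lagging, φ = 2.0°)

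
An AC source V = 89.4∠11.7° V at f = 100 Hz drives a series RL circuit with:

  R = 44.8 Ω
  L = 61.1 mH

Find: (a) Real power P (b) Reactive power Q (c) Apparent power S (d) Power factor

Step 1 — Angular frequency: ω = 2π·f = 2π·100 = 628.3 rad/s.
Step 2 — Component impedances:
  R: Z = R = 44.8 Ω
  L: Z = jωL = j·628.3·0.0611 = 0 + j38.39 Ω
Step 3 — Series combination: Z_total = R + L = 44.8 + j38.39 Ω = 59∠40.6° Ω.
Step 4 — Source phasor: V = 89.4∠11.7° V = 87.54 + j18.13 V.
Step 5 — Current: I = V / Z = 1.327 - j0.7322 A = 1.515∠-28.9° A.
Step 6 — Complex power: S = V·I* = 102.9 + j88.15 VA.
Step 7 — Real power: P = Re(S) = 102.9 W.
Step 8 — Reactive power: Q = Im(S) = 88.15 VAR.
Step 9 — Apparent power: |S| = 135.5 VA.
Step 10 — Power factor: PF = P/|S| = 0.7593 (lagging).

(a) P = 102.9 W  (b) Q = 88.15 VAR  (c) S = 135.5 VA  (d) PF = 0.7593 (lagging)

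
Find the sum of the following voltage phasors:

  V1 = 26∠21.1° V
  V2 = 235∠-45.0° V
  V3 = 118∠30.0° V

Step 1 — Convert each phasor to rectangular form:
  V1 = 26·(cos(21.1°) + j·sin(21.1°)) = 24.26 + j9.36 V
  V2 = 235·(cos(-45.0°) + j·sin(-45.0°)) = 166.2 - j166.2 V
  V3 = 118·(cos(30.0°) + j·sin(30.0°)) = 102.2 + j59 V
Step 2 — Sum components: V_total = 292.6 - j97.81 V.
Step 3 — Convert to polar: |V_total| = 308.5 V, ∠V_total = -18.5°.

V_total = 308.5∠-18.5° V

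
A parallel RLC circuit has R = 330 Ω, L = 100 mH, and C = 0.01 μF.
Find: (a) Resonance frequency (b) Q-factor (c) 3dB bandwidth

Step 1 — Resonance: ω₀ = 1/√(LC) = 1/√(0.1·1e-08) = 3.162e+04 rad/s.
Step 2 — f₀ = ω₀/(2π) = 5033 Hz.
Step 3 — Parallel Q: Q = R/(ω₀L) = 330/(3.162e+04·0.1) = 0.1044.
Step 4 — Bandwidth: Δω = ω₀/Q = 3.03e+05 rad/s; BW = Δω/(2π) = 4.823e+04 Hz.

(a) f₀ = 5033 Hz  (b) Q = 0.1044  (c) BW = 4.823e+04 Hz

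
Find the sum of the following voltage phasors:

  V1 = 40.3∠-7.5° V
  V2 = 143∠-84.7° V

Step 1 — Convert each phasor to rectangular form:
  V1 = 40.3·(cos(-7.5°) + j·sin(-7.5°)) = 39.96 - j5.26 V
  V2 = 143·(cos(-84.7°) + j·sin(-84.7°)) = 13.21 - j142.4 V
Step 2 — Sum components: V_total = 53.16 - j147.6 V.
Step 3 — Convert to polar: |V_total| = 156.9 V, ∠V_total = -70.2°.

V_total = 156.9∠-70.2° V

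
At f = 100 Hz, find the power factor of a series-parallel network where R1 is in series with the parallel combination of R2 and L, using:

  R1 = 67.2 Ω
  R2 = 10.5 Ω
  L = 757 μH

Step 1 — Angular frequency: ω = 2π·f = 2π·100 = 628.3 rad/s.
Step 2 — Component impedances:
  R1: Z = R = 67.2 Ω
  R2: Z = R = 10.5 Ω
  L: Z = jωL = j·628.3·0.000757 = 0 + j0.4756 Ω
Step 3 — Parallel branch: R2 || L = 1/(1/R2 + 1/L) = 0.0215 + j0.4747 Ω.
Step 4 — Series with R1: Z_total = R1 + (R2 || L) = 67.22 + j0.4747 Ω = 67.22∠0.4° Ω.
Step 5 — Power factor: PF = cos(φ) = Re(Z)/|Z| = 67.22/67.22 = 1.
Step 6 — Type: Im(Z) = 0.4747 ⇒ lagging (phase φ = 0.4°).

PF = 1 (lagging, φ = 0.4°)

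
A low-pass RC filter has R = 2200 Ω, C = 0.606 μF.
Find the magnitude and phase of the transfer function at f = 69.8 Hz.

Step 1 — Angular frequency: ω = 2π·69.8 = 438.6 rad/s.
Step 2 — Transfer function: H(jω) = 1/(1 + jωRC).
Step 3 — Denominator: 1 + jωRC = 1 + j·438.6·2200·6.06e-07 = 1 + j0.5847.
Step 4 — H = 0.7452 - j0.4357.
Step 5 — Magnitude: |H| = 0.8633 (-1.3 dB); phase: φ = -30.3°.

|H| = 0.8633 (-1.3 dB), φ = -30.3°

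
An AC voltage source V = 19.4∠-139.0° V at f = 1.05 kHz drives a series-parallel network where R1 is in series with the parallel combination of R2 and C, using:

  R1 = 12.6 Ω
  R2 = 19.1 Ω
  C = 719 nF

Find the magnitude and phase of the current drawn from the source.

Step 1 — Angular frequency: ω = 2π·f = 2π·1050 = 6597 rad/s.
Step 2 — Component impedances:
  R1: Z = R = 12.6 Ω
  R2: Z = R = 19.1 Ω
  C: Z = 1/(jωC) = -j/(ω·C) = 0 - j210.8 Ω
Step 3 — Parallel branch: R2 || C = 1/(1/R2 + 1/C) = 18.94 - j1.716 Ω.
Step 4 — Series with R1: Z_total = R1 + (R2 || C) = 31.54 - j1.716 Ω = 31.59∠-3.1° Ω.
Step 5 — Source phasor: V = 19.4∠-139.0° V = -14.64 - j12.73 V.
Step 6 — Ohm's law: I = V / Z_total = (-14.64 - j12.73) / (31.54 - j1.716) = -0.4409 - j0.4275 A.
Step 7 — Convert to polar: |I| = 0.6141 A, ∠I = -135.9°.

I = 0.6141∠-135.9° A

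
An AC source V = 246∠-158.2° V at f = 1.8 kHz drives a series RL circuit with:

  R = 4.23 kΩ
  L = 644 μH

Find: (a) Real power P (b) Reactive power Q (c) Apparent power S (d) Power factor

Step 1 — Angular frequency: ω = 2π·f = 2π·1800 = 1.131e+04 rad/s.
Step 2 — Component impedances:
  R: Z = R = 4230 Ω
  L: Z = jωL = j·1.131e+04·0.000644 = 0 + j7.283 Ω
Step 3 — Series combination: Z_total = R + L = 4230 + j7.283 Ω = 4230∠0.1° Ω.
Step 4 — Source phasor: V = 246∠-158.2° V = -228.4 - j91.36 V.
Step 5 — Current: I = V / Z = -0.05403 - j0.0215 A = 0.05816∠-158.3° A.
Step 6 — Complex power: S = V·I* = 14.31 + j0.02463 VA.
Step 7 — Real power: P = Re(S) = 14.31 W.
Step 8 — Reactive power: Q = Im(S) = 0.02463 VAR.
Step 9 — Apparent power: |S| = 14.31 VA.
Step 10 — Power factor: PF = P/|S| = 1 (lagging).

(a) P = 14.31 W  (b) Q = 0.02463 VAR  (c) S = 14.31 VA  (d) PF = 1 (lagging)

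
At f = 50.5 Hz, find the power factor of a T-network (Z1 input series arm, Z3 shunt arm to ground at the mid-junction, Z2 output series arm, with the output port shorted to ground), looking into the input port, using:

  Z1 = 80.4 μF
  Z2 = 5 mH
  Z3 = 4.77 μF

Step 1 — Angular frequency: ω = 2π·f = 2π·50.5 = 317.3 rad/s.
Step 2 — Component impedances:
  Z1: Z = 1/(jωC) = -j/(ω·C) = 0 - j39.2 Ω
  Z2: Z = jωL = j·317.3·0.005 = 0 + j1.587 Ω
  Z3: Z = 1/(jωC) = -j/(ω·C) = 0 - j660.7 Ω
Step 3 — With the output port shorted to ground, the output series arm Z2 runs from the junction to ground; the shunt arm Z3 also runs from the junction to ground. They appear in parallel: Z3 || Z2 = 0 + j1.59 Ω.
Step 4 — Series with input arm Z1: Z_in = Z1 + (Z3 || Z2) = 0 - j37.61 Ω = 37.61∠-90.0° Ω.
Step 5 — Power factor: PF = cos(φ) = Re(Z)/|Z| = 0/37.61 = 0.
Step 6 — Type: Im(Z) = -37.61 ⇒ leading (phase φ = -90.0°).

PF = 0 (leading, φ = -90.0°)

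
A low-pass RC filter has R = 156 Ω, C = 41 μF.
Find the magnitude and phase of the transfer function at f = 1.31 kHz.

Step 1 — Angular frequency: ω = 2π·1310 = 8231 rad/s.
Step 2 — Transfer function: H(jω) = 1/(1 + jωRC).
Step 3 — Denominator: 1 + jωRC = 1 + j·8231·156·4.1e-05 = 1 + j52.65.
Step 4 — H = 0.0003607 - j0.01899.
Step 5 — Magnitude: |H| = 0.01899 (-34.4 dB); phase: φ = -88.9°.

|H| = 0.01899 (-34.4 dB), φ = -88.9°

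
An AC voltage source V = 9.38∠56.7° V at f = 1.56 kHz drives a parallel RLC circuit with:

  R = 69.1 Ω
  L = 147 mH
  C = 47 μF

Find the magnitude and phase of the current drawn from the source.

Step 1 — Angular frequency: ω = 2π·f = 2π·1560 = 9802 rad/s.
Step 2 — Component impedances:
  R: Z = R = 69.1 Ω
  L: Z = jωL = j·9802·0.147 = 0 + j1441 Ω
  C: Z = 1/(jωC) = -j/(ω·C) = 0 - j2.171 Ω
Step 3 — Parallel combination: 1/Z_total = 1/R + 1/L + 1/C; Z_total = 0.06833 - j2.172 Ω = 2.173∠-88.2° Ω.
Step 4 — Source phasor: V = 9.38∠56.7° V = 5.15 + j7.84 V.
Step 5 — Ohm's law: I = V / Z_total = (5.15 + j7.84) / (0.06833 - j2.172) = -3.532 + j2.482 A.
Step 6 — Convert to polar: |I| = 4.317 A, ∠I = 144.9°.

I = 4.317∠144.9° A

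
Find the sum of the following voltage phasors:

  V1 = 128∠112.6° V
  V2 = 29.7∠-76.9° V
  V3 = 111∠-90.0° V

Step 1 — Convert each phasor to rectangular form:
  V1 = 128·(cos(112.6°) + j·sin(112.6°)) = -49.19 + j118.2 V
  V2 = 29.7·(cos(-76.9°) + j·sin(-76.9°)) = 6.732 - j28.93 V
  V3 = 111·(cos(-90.0°) + j·sin(-90.0°)) = 0 - j111 V
Step 2 — Sum components: V_total = -42.46 - j21.76 V.
Step 3 — Convert to polar: |V_total| = 47.71 V, ∠V_total = -152.9°.

V_total = 47.71∠-152.9° V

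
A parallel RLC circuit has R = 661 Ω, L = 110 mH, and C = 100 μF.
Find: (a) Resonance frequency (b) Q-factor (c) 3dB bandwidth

Step 1 — Resonance: ω₀ = 1/√(LC) = 1/√(0.11·0.0001) = 301.5 rad/s.
Step 2 — f₀ = ω₀/(2π) = 47.99 Hz.
Step 3 — Parallel Q: Q = R/(ω₀L) = 661/(301.5·0.11) = 19.93.
Step 4 — Bandwidth: Δω = ω₀/Q = 15.13 rad/s; BW = Δω/(2π) = 2.408 Hz.

(a) f₀ = 47.99 Hz  (b) Q = 19.93  (c) BW = 2.408 Hz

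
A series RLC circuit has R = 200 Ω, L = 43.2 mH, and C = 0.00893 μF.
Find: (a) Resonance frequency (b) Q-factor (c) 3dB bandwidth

Step 1 — Resonance: ω₀ = 1/√(LC) = 1/√(0.0432·8.93e-09) = 5.091e+04 rad/s.
Step 2 — f₀ = ω₀/(2π) = 8103 Hz.
Step 3 — Series Q: Q = ω₀L/R = 5.091e+04·0.0432/200 = 11.
Step 4 — Bandwidth: Δω = ω₀/Q = 4630 rad/s; BW = Δω/(2π) = 736.8 Hz.

(a) f₀ = 8103 Hz  (b) Q = 11  (c) BW = 736.8 Hz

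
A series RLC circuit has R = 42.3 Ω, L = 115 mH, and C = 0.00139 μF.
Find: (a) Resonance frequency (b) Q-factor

Step 1 — Resonance condition Im(Z)=0 gives ω₀ = 1/√(LC).
Step 2 — ω₀ = 1/√(0.115·1.39e-09) = 7.909e+04 rad/s.
Step 3 — f₀ = ω₀/(2π) = 1.259e+04 Hz.
Step 4 — Series Q: Q = ω₀L/R = 7.909e+04·0.115/42.3 = 215.

(a) f₀ = 1.259e+04 Hz  (b) Q = 215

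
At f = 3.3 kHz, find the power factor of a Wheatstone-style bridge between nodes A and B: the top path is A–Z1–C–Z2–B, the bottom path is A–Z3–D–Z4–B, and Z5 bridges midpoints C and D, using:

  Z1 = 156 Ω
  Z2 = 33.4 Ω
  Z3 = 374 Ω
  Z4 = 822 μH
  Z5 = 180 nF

Step 1 — Angular frequency: ω = 2π·f = 2π·3300 = 2.073e+04 rad/s.
Step 2 — Component impedances:
  Z1: Z = R = 156 Ω
  Z2: Z = R = 33.4 Ω
  Z3: Z = R = 374 Ω
  Z4: Z = jωL = j·2.073e+04·0.000822 = 0 + j17.04 Ω
  Z5: Z = 1/(jωC) = -j/(ω·C) = 0 - j267.9 Ω
Step 3 — Bridge requires nodal analysis (the Z5 bridge couples midpoints C and D, so the two paths cannot be reduced to a simple series/parallel combination). Setting node B to ground and injecting 1 A at node A, the 3-node admittance system at A, C, D solves to V_A = Z_AB = 124.6 + j0.268 Ω = 124.6∠0.1° Ω.
Step 4 — Power factor: PF = cos(φ) = Re(Z)/|Z| = 124.6/124.6 = 1.
Step 5 — Type: Im(Z) = 0.268 ⇒ lagging (phase φ = 0.1°).

PF = 1 (lagging, φ = 0.1°)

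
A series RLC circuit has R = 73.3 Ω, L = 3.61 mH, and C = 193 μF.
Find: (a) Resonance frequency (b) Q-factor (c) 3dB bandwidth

Step 1 — Resonance condition Im(Z)=0 gives ω₀ = 1/√(LC).
Step 2 — ω₀ = 1/√(0.00361·0.000193) = 1198 rad/s.
Step 3 — f₀ = ω₀/(2π) = 190.7 Hz.
Step 4 — Series Q: Q = ω₀L/R = 1198·0.00361/73.3 = 0.059.
Step 5 — 3dB bandwidth: Δω = ω₀/Q = 2.03e+04 rad/s; BW = Δω/(2π) = 3232 Hz.

(a) f₀ = 190.7 Hz  (b) Q = 0.059  (c) BW = 3232 Hz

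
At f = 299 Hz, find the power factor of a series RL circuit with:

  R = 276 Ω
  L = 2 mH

Step 1 — Angular frequency: ω = 2π·f = 2π·299 = 1879 rad/s.
Step 2 — Component impedances:
  R: Z = R = 276 Ω
  L: Z = jωL = j·1879·0.002 = 0 + j3.757 Ω
Step 3 — Series combination: Z_total = R + L = 276 + j3.757 Ω = 276∠0.8° Ω.
Step 4 — Power factor: PF = cos(φ) = Re(Z)/|Z| = 276/276.03 = 0.9999.
Step 5 — Type: Im(Z) = 3.757 ⇒ lagging (phase φ = 0.8°).

PF = 0.9999 (lagging, φ = 0.8°)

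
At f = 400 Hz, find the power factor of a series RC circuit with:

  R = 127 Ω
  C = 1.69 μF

Step 1 — Angular frequency: ω = 2π·f = 2π·400 = 2513 rad/s.
Step 2 — Component impedances:
  R: Z = R = 127 Ω
  C: Z = 1/(jωC) = -j/(ω·C) = 0 - j235.4 Ω
Step 3 — Series combination: Z_total = R + C = 127 - j235.4 Ω = 267.5∠-61.7° Ω.
Step 4 — Power factor: PF = cos(φ) = Re(Z)/|Z| = 127/267.5 = 0.4748.
Step 5 — Type: Im(Z) = -235.4 ⇒ leading (phase φ = -61.7°).

PF = 0.4748 (leading, φ = -61.7°)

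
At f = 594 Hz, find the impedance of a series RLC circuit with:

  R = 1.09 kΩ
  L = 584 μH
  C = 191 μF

Step 1 — Angular frequency: ω = 2π·f = 2π·594 = 3732 rad/s.
Step 2 — Component impedances:
  R: Z = R = 1090 Ω
  L: Z = jωL = j·3732·0.000584 = 0 + j2.18 Ω
  C: Z = 1/(jωC) = -j/(ω·C) = 0 - j1.403 Ω
Step 3 — Series combination: Z_total = R + L + C = 1090 + j0.7768 Ω = 1090∠0.0° Ω.

Z = 1090 + j0.7768 Ω = 1090∠0.0° Ω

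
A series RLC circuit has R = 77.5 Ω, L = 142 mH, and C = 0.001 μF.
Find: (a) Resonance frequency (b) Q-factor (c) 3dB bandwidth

Step 1 — Resonance: ω₀ = 1/√(LC) = 1/√(0.142·1e-09) = 8.392e+04 rad/s.
Step 2 — f₀ = ω₀/(2π) = 1.336e+04 Hz.
Step 3 — Series Q: Q = ω₀L/R = 8.392e+04·0.142/77.5 = 153.8.
Step 4 — Bandwidth: Δω = ω₀/Q = 545.8 rad/s; BW = Δω/(2π) = 86.86 Hz.

(a) f₀ = 1.336e+04 Hz  (b) Q = 153.8  (c) BW = 86.86 Hz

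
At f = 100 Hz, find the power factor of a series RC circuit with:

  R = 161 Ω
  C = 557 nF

Step 1 — Angular frequency: ω = 2π·f = 2π·100 = 628.3 rad/s.
Step 2 — Component impedances:
  R: Z = R = 161 Ω
  C: Z = 1/(jωC) = -j/(ω·C) = 0 - j2857 Ω
Step 3 — Series combination: Z_total = R + C = 161 - j2857 Ω = 2862∠-86.8° Ω.
Step 4 — Power factor: PF = cos(φ) = Re(Z)/|Z| = 161/2861.9 = 0.05626.
Step 5 — Type: Im(Z) = -2857 ⇒ leading (phase φ = -86.8°).

PF = 0.05626 (leading, φ = -86.8°)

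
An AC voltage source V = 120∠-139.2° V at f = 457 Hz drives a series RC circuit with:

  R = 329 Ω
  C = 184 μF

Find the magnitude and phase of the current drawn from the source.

Step 1 — Angular frequency: ω = 2π·f = 2π·457 = 2871 rad/s.
Step 2 — Component impedances:
  R: Z = R = 329 Ω
  C: Z = 1/(jωC) = -j/(ω·C) = 0 - j1.893 Ω
Step 3 — Series combination: Z_total = R + C = 329 - j1.893 Ω = 329∠-0.3° Ω.
Step 4 — Source phasor: V = 120∠-139.2° V = -90.84 - j78.41 V.
Step 5 — Ohm's law: I = V / Z_total = (-90.84 - j78.41) / (329 - j1.893) = -0.2747 - j0.2399 A.
Step 6 — Convert to polar: |I| = 0.3647 A, ∠I = -138.9°.

I = 0.3647∠-138.9° A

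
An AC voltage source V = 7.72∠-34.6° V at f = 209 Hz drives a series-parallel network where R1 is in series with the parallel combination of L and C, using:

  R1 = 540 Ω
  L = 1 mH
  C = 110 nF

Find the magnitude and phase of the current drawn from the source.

Step 1 — Angular frequency: ω = 2π·f = 2π·209 = 1313 rad/s.
Step 2 — Component impedances:
  R1: Z = R = 540 Ω
  L: Z = jωL = j·1313·0.001 = 0 + j1.313 Ω
  C: Z = 1/(jωC) = -j/(ω·C) = 0 - j6923 Ω
Step 3 — Parallel branch: L || C = 1/(1/L + 1/C) = 0 + j1.313 Ω.
Step 4 — Series with R1: Z_total = R1 + (L || C) = 540 + j1.313 Ω = 540∠0.1° Ω.
Step 5 — Source phasor: V = 7.72∠-34.6° V = 6.355 - j4.384 V.
Step 6 — Ohm's law: I = V / Z_total = (6.355 - j4.384) / (540 + j1.313) = 0.01175 - j0.008147 A.
Step 7 — Convert to polar: |I| = 0.0143 A, ∠I = -34.7°.

I = 0.0143∠-34.7° A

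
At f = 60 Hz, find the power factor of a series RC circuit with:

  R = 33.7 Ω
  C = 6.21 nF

Step 1 — Angular frequency: ω = 2π·f = 2π·60 = 377 rad/s.
Step 2 — Component impedances:
  R: Z = R = 33.7 Ω
  C: Z = 1/(jωC) = -j/(ω·C) = 0 - j4.271e+05 Ω
Step 3 — Series combination: Z_total = R + C = 33.7 - j4.271e+05 Ω = 4.271e+05∠-90.0° Ω.
Step 4 — Power factor: PF = cos(φ) = Re(Z)/|Z| = 33.7/4.271e+05 = 7.89e-05.
Step 5 — Type: Im(Z) = -4.271e+05 ⇒ leading (phase φ = -90.0°).

PF = 7.89e-05 (leading, φ = -90.0°)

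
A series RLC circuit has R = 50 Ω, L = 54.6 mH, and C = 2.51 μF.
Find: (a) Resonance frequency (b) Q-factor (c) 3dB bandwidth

Step 1 — Resonance: ω₀ = 1/√(LC) = 1/√(0.0546·2.51e-06) = 2701 rad/s.
Step 2 — f₀ = ω₀/(2π) = 429.9 Hz.
Step 3 — Series Q: Q = ω₀L/R = 2701·0.0546/50 = 2.95.
Step 4 — Bandwidth: Δω = ω₀/Q = 915.8 rad/s; BW = Δω/(2π) = 145.7 Hz.

(a) f₀ = 429.9 Hz  (b) Q = 2.95  (c) BW = 145.7 Hz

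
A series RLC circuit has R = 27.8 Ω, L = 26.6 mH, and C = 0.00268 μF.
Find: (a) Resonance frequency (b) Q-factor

Step 1 — Resonance condition Im(Z)=0 gives ω₀ = 1/√(LC).
Step 2 — ω₀ = 1/√(0.0266·2.68e-09) = 1.184e+05 rad/s.
Step 3 — f₀ = ω₀/(2π) = 1.885e+04 Hz.
Step 4 — Series Q: Q = ω₀L/R = 1.184e+05·0.0266/27.8 = 113.3.

(a) f₀ = 1.885e+04 Hz  (b) Q = 113.3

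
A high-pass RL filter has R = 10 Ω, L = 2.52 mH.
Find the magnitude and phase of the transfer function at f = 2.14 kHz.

Step 1 — Angular frequency: ω = 2π·2140 = 1.345e+04 rad/s.
Step 2 — Transfer function: H(jω) = jωL/(R + jωL).
Step 3 — Numerator jωL = j·33.88; denominator R + jωL = 10 + j33.88.
Step 4 — H = 0.9199 + j0.2715.
Step 5 — Magnitude: |H| = 0.9591 (-0.4 dB); phase: φ = 16.4°.

|H| = 0.9591 (-0.4 dB), φ = 16.4°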